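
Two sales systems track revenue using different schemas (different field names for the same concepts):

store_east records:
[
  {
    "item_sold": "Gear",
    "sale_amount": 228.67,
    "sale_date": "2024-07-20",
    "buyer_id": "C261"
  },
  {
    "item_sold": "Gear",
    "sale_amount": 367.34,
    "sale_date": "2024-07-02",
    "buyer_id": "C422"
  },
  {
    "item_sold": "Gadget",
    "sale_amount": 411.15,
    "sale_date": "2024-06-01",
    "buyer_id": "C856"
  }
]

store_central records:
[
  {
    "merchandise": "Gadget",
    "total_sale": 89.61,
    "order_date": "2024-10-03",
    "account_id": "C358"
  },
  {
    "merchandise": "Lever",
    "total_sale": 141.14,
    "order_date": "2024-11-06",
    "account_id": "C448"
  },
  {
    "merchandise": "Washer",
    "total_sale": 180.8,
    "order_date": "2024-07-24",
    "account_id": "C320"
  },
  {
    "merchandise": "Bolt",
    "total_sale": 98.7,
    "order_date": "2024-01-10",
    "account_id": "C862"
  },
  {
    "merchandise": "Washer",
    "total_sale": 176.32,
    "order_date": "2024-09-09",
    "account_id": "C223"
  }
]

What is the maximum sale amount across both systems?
411.15

Reconcile: "sale_amount" (store_east) = "total_sale" (store_central) = sale amount

Maximum in store_east: 411.15
Maximum in store_central: 180.8

Overall maximum: max(411.15, 180.8) = 411.15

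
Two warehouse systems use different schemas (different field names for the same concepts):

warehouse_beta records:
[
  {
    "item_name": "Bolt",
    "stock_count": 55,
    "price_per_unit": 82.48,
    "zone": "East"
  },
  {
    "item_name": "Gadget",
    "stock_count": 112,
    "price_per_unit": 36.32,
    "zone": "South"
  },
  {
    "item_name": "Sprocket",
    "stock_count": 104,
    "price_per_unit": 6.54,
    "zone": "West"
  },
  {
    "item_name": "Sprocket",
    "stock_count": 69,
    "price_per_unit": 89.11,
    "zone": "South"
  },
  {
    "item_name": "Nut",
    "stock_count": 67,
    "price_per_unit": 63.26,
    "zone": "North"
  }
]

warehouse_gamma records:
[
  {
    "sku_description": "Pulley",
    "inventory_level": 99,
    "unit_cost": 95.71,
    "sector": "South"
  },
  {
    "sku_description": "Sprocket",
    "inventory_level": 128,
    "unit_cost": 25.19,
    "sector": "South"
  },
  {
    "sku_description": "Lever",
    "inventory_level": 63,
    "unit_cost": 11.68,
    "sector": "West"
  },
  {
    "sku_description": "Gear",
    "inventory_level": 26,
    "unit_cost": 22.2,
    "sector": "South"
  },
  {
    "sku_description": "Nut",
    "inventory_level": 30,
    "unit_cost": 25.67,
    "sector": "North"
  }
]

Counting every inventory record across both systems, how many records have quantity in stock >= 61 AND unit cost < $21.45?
2

Schema mappings:
- "stock_count" (warehouse_beta) = "inventory_level" (warehouse_gamma) = quantity
- "price_per_unit" (warehouse_beta) = "unit_cost" (warehouse_gamma) = unit cost

Records meeting both conditions in warehouse_beta: 1
Records meeting both conditions in warehouse_gamma: 1

Total: 1 + 1 = 2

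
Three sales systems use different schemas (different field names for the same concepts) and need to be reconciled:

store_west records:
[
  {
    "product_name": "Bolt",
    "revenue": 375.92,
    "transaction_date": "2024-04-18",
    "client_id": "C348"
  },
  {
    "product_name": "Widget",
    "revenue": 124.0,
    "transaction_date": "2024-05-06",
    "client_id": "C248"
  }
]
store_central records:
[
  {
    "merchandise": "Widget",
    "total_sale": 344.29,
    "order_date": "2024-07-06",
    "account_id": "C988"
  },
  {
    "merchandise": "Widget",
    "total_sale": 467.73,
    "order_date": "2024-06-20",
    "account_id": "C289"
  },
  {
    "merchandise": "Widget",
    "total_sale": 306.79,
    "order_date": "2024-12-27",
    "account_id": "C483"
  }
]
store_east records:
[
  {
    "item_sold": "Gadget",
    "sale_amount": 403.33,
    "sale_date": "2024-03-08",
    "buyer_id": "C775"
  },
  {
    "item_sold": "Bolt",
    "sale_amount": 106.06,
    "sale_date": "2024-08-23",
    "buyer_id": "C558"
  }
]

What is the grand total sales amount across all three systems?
2128.12

Schema reconciliation - all amount fields map to sale amount:

store_west (revenue): 499.92
store_central (total_sale): 1118.81
store_east (sale_amount): 509.39

Grand total: 2128.12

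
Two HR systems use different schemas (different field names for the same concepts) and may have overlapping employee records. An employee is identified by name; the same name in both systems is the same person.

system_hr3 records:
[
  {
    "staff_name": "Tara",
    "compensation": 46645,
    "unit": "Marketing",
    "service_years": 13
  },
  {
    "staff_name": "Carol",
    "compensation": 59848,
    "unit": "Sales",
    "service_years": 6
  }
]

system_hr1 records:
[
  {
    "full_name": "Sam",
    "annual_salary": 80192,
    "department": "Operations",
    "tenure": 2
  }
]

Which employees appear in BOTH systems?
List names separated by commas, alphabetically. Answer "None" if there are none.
None

Schema mapping: "staff_name" (system_hr3) = "full_name" (system_hr1) = employee name

Names in system_hr3: ['Carol', 'Tara']
Names in system_hr1: ['Sam']

Intersection: None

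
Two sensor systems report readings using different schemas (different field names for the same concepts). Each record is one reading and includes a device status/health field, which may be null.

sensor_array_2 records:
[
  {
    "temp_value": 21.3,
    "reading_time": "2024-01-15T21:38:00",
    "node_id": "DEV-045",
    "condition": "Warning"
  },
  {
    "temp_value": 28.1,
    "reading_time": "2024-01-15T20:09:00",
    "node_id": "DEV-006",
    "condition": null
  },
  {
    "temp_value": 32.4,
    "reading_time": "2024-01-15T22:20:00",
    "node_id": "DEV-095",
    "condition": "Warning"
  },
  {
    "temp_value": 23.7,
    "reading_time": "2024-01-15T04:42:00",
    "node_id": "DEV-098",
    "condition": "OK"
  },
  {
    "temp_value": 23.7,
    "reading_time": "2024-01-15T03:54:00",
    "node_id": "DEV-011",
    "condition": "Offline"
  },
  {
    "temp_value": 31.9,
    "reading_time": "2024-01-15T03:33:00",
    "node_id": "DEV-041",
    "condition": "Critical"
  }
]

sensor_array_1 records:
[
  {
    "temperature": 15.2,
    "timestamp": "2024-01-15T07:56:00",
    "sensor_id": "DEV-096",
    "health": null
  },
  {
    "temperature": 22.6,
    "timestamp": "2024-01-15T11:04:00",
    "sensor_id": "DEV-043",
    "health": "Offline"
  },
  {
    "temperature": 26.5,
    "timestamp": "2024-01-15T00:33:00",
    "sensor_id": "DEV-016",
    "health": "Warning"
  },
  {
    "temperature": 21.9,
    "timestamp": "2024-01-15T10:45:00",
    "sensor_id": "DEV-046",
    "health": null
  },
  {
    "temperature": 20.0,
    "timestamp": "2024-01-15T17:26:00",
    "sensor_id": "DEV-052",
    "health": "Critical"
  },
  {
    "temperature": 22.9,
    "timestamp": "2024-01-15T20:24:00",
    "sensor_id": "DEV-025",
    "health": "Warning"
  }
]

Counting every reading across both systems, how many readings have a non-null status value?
9

Schema mapping: "condition" (sensor_array_2) = "health" (sensor_array_1) = status

Non-null in sensor_array_2: 5
Non-null in sensor_array_1: 4

Total non-null: 5 + 4 = 9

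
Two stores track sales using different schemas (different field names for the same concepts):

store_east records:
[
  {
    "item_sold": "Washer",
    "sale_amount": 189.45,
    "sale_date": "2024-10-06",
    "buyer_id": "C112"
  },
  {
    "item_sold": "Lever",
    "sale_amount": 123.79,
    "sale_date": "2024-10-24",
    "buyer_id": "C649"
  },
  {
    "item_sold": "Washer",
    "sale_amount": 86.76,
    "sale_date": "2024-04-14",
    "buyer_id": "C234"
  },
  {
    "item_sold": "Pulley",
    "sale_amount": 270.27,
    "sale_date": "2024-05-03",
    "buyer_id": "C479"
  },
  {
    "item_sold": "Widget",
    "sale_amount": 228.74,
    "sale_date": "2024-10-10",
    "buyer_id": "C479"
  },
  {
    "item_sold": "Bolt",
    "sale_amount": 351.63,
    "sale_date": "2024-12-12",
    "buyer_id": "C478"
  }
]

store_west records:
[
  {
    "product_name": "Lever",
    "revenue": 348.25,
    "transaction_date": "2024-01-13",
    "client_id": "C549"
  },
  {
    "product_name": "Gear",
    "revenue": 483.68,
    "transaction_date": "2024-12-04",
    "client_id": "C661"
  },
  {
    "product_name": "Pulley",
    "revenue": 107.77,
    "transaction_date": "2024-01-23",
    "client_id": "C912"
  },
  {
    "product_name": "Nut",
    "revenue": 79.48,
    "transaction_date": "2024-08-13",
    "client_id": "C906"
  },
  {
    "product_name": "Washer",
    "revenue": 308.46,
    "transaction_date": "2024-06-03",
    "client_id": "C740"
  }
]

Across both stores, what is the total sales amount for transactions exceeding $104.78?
2412.04

Schema mapping: "sale_amount" (store_east) = "revenue" (store_west) = sale amount

Sum of sales > $104.78 in store_east: 1163.88
Sum of sales > $104.78 in store_west: 1248.16

Total: 1163.88 + 1248.16 = 2412.04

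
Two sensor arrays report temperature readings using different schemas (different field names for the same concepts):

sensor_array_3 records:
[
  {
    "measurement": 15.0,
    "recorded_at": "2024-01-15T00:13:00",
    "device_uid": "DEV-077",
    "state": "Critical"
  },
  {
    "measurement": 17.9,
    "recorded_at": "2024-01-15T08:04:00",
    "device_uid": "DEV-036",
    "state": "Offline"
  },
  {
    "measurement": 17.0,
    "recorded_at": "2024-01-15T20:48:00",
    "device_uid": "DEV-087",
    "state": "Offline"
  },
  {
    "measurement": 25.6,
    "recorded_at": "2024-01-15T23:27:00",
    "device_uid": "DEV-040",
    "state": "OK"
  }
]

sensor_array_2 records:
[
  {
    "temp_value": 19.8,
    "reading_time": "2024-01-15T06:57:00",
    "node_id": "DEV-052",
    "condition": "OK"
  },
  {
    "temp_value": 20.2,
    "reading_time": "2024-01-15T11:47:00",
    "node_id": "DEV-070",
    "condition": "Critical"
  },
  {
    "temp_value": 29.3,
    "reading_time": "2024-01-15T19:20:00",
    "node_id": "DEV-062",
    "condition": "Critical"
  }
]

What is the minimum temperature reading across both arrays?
15.0

Schema mapping: "measurement" (sensor_array_3) = "temp_value" (sensor_array_2) = temperature reading

Minimum in sensor_array_3: 15.0
Minimum in sensor_array_2: 19.8

Overall minimum: min(15.0, 19.8) = 15.0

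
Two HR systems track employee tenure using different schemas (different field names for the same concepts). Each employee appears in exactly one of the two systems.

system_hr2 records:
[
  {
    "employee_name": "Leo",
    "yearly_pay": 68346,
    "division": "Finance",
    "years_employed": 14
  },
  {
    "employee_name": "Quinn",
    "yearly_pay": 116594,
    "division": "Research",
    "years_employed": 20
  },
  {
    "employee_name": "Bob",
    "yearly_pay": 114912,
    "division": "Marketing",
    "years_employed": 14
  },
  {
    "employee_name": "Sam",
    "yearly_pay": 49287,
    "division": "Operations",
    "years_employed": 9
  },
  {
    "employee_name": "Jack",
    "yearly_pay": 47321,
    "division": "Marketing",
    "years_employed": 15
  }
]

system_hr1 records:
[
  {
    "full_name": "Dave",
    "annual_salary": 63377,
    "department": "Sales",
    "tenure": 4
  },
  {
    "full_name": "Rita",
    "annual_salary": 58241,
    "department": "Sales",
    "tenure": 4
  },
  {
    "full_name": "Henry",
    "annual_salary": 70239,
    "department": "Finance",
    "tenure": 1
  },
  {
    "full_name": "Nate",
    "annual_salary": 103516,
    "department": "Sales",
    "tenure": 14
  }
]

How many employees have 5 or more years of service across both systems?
6

Reconcile schemas: "years_employed" (system_hr2) = "tenure" (system_hr1) = years of service

From system_hr2: 5 employees with >= 5 years
From system_hr1: 1 employees with >= 5 years

Total: 5 + 1 = 6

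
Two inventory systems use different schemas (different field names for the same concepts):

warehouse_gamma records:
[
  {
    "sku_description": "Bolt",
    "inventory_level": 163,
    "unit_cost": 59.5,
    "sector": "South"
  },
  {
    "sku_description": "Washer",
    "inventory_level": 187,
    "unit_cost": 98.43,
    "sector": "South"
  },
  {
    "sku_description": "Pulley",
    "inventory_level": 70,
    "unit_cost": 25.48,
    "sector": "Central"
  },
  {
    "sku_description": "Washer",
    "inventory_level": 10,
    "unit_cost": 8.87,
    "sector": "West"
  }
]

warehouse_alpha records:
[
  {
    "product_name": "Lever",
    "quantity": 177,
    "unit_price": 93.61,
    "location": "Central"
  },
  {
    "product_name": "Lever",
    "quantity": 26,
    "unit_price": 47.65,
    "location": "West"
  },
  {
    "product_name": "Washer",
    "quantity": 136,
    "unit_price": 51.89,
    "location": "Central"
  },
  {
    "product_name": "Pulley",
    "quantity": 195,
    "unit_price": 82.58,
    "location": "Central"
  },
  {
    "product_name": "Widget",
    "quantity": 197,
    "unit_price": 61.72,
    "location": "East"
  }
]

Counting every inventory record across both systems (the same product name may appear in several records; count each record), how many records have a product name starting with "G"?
0

Schema mapping: "sku_description" (warehouse_gamma) = "product_name" (warehouse_alpha) = product name

Records with product name starting with "G" in warehouse_gamma: 0
Records with product name starting with "G" in warehouse_alpha: 0

Total: 0 + 0 = 0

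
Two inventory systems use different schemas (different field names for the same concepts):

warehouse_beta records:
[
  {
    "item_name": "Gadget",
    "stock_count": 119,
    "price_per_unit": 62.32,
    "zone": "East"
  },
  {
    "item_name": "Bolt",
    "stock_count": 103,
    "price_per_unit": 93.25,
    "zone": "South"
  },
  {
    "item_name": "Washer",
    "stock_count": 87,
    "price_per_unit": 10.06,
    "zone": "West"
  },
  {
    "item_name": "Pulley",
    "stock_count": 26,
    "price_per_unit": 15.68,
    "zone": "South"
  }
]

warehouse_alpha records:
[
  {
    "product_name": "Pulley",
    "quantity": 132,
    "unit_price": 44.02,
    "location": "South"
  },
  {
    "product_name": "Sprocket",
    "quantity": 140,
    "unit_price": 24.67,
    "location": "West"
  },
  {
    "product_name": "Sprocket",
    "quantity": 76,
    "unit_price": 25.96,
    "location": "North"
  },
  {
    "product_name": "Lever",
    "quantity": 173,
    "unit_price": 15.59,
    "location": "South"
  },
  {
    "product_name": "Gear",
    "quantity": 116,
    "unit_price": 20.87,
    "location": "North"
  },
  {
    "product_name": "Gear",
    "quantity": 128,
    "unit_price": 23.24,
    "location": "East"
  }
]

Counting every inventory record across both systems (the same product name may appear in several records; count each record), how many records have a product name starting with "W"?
1

Schema mapping: "item_name" (warehouse_beta) = "product_name" (warehouse_alpha) = product name

Records with product name starting with "W" in warehouse_beta: 1
Records with product name starting with "W" in warehouse_alpha: 0

Total: 1 + 0 = 1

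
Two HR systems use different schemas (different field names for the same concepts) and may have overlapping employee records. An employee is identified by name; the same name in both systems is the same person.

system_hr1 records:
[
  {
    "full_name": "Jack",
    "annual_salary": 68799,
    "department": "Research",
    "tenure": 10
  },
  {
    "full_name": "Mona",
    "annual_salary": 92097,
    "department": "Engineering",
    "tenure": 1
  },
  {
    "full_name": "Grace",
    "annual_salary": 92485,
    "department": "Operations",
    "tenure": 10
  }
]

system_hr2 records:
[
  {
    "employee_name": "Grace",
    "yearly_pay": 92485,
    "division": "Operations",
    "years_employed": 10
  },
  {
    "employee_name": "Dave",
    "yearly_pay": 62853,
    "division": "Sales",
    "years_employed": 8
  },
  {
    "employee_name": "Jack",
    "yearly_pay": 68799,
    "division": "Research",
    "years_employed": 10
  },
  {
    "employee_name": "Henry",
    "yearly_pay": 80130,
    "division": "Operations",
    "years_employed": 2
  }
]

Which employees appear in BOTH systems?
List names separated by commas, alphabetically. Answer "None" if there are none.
Grace, Jack

Schema mapping: "full_name" (system_hr1) = "employee_name" (system_hr2) = employee name

Names in system_hr1: ['Grace', 'Jack', 'Mona']
Names in system_hr2: ['Dave', 'Grace', 'Henry', 'Jack']

Intersection: ['Grace', 'Jack']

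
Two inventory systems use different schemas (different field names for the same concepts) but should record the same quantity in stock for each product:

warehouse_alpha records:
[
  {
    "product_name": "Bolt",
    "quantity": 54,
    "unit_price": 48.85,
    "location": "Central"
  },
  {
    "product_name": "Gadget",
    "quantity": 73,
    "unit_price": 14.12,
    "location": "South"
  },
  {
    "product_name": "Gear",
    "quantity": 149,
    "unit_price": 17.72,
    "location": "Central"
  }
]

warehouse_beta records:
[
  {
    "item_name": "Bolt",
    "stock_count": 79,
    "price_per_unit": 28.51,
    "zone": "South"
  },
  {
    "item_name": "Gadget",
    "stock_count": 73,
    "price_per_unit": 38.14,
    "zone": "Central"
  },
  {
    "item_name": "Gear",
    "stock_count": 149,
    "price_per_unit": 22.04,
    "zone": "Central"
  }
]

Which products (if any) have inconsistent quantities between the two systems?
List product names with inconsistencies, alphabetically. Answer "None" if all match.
Bolt

Schema mappings:
- "product_name" (warehouse_alpha) = "item_name" (warehouse_beta) = product name
- "quantity" (warehouse_alpha) = "stock_count" (warehouse_beta) = quantity

Comparison:
  Bolt: 54 vs 79 - MISMATCH
  Gadget: 73 vs 73 - MATCH
  Gear: 149 vs 149 - MATCH

Products with inconsistencies: Bolt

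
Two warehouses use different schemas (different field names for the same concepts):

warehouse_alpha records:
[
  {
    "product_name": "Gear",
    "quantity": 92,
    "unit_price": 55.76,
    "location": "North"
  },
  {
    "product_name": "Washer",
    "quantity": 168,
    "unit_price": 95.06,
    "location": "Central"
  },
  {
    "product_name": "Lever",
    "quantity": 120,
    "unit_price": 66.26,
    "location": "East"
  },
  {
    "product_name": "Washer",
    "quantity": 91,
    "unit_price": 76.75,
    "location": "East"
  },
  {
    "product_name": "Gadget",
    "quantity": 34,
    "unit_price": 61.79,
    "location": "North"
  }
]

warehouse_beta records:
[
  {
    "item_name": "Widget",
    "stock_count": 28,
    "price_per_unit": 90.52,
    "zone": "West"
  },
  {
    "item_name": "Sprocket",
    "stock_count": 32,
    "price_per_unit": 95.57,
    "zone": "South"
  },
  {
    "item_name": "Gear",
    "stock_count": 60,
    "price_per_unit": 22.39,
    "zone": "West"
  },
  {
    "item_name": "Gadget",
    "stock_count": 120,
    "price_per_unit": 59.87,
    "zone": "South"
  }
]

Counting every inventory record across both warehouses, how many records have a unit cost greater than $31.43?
8

Schema mapping: "unit_price" (warehouse_alpha) = "price_per_unit" (warehouse_beta) = unit cost

Records > $31.43 in warehouse_alpha: 5
Records > $31.43 in warehouse_beta: 3

Total count: 5 + 3 = 8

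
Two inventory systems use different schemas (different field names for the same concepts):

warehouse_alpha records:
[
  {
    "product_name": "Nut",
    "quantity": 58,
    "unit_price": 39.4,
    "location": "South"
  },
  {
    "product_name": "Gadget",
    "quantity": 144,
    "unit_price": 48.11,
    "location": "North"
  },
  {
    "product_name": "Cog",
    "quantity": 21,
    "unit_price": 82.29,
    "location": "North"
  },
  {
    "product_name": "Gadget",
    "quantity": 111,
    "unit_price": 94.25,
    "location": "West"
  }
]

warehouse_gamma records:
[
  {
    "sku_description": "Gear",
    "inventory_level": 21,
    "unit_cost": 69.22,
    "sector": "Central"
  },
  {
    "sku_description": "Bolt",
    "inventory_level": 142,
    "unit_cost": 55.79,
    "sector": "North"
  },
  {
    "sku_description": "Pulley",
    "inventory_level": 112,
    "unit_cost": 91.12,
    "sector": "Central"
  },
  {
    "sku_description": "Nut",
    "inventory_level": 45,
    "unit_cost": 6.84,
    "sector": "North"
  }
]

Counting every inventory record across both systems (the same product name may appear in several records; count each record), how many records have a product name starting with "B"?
1

Schema mapping: "product_name" (warehouse_alpha) = "sku_description" (warehouse_gamma) = product name

Records with product name starting with "B" in warehouse_alpha: 0
Records with product name starting with "B" in warehouse_gamma: 1

Total: 0 + 1 = 1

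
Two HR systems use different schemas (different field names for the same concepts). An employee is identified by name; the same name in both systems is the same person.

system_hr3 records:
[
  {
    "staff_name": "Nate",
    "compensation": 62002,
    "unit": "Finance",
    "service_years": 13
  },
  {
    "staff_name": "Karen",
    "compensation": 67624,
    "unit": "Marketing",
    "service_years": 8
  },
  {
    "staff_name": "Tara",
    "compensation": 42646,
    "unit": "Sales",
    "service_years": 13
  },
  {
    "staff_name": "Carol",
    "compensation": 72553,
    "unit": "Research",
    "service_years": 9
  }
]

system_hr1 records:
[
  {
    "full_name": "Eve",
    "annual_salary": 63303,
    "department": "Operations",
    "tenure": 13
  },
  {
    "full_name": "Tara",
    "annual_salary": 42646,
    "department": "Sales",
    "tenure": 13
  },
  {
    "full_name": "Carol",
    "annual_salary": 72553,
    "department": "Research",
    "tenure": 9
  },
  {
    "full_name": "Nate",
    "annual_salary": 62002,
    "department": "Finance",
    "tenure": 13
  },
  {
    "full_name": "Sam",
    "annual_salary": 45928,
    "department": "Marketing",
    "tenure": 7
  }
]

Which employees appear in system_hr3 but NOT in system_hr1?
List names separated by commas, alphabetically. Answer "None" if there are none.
Karen

Schema mapping: "staff_name" (system_hr3) = "full_name" (system_hr1) = employee name

Names in system_hr3: ['Carol', 'Karen', 'Nate', 'Tara']
Names in system_hr1: ['Carol', 'Eve', 'Nate', 'Sam', 'Tara']

In system_hr3 but not system_hr1: ['Karen']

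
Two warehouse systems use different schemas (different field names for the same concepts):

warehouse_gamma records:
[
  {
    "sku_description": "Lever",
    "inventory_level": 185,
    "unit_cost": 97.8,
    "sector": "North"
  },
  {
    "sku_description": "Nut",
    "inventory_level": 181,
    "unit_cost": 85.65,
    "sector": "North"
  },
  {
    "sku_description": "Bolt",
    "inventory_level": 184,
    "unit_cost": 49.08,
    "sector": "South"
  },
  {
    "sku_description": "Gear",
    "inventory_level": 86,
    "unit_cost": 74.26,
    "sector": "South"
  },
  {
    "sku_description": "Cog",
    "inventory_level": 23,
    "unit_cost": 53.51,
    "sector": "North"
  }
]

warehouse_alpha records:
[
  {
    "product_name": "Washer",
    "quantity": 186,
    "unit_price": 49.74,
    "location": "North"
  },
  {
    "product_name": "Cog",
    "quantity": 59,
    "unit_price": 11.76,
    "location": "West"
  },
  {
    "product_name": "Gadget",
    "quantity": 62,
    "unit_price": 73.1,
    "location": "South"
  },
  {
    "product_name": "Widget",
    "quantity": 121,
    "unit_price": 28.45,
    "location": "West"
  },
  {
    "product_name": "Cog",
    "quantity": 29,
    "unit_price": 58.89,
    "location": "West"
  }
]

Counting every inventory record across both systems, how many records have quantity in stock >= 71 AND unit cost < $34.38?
1

Schema mappings:
- "inventory_level" (warehouse_gamma) = "quantity" (warehouse_alpha) = quantity
- "unit_cost" (warehouse_gamma) = "unit_price" (warehouse_alpha) = unit cost

Records meeting both conditions in warehouse_gamma: 0
Records meeting both conditions in warehouse_alpha: 1

Total: 0 + 1 = 1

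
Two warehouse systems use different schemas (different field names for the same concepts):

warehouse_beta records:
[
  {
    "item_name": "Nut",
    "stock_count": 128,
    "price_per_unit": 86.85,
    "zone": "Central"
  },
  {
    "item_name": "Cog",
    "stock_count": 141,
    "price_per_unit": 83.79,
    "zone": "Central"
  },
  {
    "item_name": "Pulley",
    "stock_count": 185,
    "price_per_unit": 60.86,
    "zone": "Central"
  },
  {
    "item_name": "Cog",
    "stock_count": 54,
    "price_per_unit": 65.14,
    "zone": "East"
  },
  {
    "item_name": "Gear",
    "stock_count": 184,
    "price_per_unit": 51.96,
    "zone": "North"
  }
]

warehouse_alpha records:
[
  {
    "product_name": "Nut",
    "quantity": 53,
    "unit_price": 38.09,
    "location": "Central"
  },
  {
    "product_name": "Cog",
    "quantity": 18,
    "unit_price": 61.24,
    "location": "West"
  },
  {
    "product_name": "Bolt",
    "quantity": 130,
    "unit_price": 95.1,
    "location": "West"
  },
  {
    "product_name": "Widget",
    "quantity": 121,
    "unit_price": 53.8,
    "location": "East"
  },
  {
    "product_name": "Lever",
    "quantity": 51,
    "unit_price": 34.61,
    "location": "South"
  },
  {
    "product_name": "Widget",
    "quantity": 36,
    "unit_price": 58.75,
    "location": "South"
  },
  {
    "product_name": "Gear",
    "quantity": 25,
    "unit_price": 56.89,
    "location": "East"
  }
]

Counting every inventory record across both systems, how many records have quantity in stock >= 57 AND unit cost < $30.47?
0

Schema mappings:
- "stock_count" (warehouse_beta) = "quantity" (warehouse_alpha) = quantity
- "price_per_unit" (warehouse_beta) = "unit_price" (warehouse_alpha) = unit cost

Records meeting both conditions in warehouse_beta: 0
Records meeting both conditions in warehouse_alpha: 0

Total: 0 + 0 = 0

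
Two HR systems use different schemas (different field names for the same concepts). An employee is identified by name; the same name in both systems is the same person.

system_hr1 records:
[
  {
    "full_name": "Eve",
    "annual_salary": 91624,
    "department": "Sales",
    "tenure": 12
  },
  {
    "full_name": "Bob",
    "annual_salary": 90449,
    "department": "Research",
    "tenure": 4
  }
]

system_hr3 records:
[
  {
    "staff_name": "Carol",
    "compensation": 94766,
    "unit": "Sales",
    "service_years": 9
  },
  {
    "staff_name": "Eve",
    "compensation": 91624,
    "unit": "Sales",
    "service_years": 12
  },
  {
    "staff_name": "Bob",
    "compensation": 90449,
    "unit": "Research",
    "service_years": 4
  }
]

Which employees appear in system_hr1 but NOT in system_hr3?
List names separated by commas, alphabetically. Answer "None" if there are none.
None

Schema mapping: "full_name" (system_hr1) = "staff_name" (system_hr3) = employee name

Names in system_hr1: ['Bob', 'Eve']
Names in system_hr3: ['Bob', 'Carol', 'Eve']

In system_hr1 but not system_hr3: None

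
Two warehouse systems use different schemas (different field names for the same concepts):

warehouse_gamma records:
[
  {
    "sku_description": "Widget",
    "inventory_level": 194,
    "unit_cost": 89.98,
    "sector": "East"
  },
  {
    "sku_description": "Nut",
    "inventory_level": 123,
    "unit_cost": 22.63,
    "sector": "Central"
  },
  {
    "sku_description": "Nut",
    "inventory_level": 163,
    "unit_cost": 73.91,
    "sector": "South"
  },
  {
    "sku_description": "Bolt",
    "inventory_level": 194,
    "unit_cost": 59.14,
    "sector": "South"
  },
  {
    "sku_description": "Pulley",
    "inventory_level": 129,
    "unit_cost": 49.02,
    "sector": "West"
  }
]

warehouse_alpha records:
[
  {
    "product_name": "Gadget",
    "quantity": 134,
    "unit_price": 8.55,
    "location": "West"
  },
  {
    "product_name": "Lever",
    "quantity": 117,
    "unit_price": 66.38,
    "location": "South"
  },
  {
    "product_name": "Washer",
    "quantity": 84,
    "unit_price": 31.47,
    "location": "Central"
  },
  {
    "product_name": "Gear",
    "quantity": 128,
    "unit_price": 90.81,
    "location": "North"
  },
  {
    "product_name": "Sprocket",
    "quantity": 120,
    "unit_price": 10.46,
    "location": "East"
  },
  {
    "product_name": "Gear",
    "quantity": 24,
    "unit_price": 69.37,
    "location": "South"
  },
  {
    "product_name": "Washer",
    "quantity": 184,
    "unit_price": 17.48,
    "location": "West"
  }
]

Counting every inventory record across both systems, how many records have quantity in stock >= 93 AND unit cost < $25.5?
4

Schema mappings:
- "inventory_level" (warehouse_gamma) = "quantity" (warehouse_alpha) = quantity
- "unit_cost" (warehouse_gamma) = "unit_price" (warehouse_alpha) = unit cost

Records meeting both conditions in warehouse_gamma: 1
Records meeting both conditions in warehouse_alpha: 3

Total: 1 + 3 = 4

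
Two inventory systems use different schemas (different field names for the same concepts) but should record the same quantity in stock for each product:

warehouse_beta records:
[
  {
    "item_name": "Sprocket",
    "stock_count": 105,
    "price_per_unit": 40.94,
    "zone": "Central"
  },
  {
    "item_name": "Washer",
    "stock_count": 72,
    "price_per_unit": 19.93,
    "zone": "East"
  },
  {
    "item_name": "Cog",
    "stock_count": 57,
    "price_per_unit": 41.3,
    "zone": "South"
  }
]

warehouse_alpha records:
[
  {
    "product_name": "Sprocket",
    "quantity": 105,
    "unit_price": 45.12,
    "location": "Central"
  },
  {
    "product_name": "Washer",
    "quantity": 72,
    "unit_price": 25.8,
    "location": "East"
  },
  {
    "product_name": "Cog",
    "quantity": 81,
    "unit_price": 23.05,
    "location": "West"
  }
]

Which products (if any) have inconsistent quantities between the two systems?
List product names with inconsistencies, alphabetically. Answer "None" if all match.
Cog

Schema mappings:
- "item_name" (warehouse_beta) = "product_name" (warehouse_alpha) = product name
- "stock_count" (warehouse_beta) = "quantity" (warehouse_alpha) = quantity

Comparison:
  Sprocket: 105 vs 105 - MATCH
  Washer: 72 vs 72 - MATCH
  Cog: 57 vs 81 - MISMATCH

Products with inconsistencies: Cog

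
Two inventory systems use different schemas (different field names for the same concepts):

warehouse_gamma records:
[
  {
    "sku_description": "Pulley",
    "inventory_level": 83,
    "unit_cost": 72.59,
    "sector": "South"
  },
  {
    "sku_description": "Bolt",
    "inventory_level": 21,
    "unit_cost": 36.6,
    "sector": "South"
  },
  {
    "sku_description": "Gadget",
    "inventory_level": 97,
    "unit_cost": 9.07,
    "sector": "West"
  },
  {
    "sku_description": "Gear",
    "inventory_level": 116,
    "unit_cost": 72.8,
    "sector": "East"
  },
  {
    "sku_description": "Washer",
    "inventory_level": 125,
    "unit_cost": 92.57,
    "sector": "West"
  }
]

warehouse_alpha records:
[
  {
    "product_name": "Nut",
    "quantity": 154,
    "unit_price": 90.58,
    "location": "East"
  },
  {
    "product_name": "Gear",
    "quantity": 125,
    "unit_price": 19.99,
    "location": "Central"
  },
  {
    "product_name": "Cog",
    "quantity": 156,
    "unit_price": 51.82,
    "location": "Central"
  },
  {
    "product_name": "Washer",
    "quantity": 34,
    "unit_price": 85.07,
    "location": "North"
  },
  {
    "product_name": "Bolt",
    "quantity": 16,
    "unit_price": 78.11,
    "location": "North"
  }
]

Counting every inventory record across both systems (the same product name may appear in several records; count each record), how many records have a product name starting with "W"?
2

Schema mapping: "sku_description" (warehouse_gamma) = "product_name" (warehouse_alpha) = product name

Records with product name starting with "W" in warehouse_gamma: 1
Records with product name starting with "W" in warehouse_alpha: 1

Total: 1 + 1 = 2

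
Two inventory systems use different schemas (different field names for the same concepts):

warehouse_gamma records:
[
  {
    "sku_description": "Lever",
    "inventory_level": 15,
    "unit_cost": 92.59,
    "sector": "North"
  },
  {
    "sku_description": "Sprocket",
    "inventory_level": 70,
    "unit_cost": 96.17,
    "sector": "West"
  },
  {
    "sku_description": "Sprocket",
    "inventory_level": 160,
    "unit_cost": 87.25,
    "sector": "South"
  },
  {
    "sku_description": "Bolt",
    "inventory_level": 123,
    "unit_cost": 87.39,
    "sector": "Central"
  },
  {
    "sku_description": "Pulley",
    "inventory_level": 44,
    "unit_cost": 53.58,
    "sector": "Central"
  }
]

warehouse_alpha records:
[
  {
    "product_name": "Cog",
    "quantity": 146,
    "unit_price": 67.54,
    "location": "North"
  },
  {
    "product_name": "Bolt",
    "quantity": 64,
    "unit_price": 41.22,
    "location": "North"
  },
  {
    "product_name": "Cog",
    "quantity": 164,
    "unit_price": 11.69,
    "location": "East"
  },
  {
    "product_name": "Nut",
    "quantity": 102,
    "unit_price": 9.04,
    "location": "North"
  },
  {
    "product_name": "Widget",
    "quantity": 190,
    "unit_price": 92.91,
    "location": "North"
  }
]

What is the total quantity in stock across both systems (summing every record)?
1078

To reconcile these schemas, identify the field holding the quantity in stock in each system:
1. In warehouse_gamma it is "inventory_level"
2. In warehouse_alpha it is "quantity"

From warehouse_gamma: 15 + 70 + 160 + 123 + 44 = 412
From warehouse_alpha: 146 + 64 + 164 + 102 + 190 = 666

Total: 412 + 666 = 1078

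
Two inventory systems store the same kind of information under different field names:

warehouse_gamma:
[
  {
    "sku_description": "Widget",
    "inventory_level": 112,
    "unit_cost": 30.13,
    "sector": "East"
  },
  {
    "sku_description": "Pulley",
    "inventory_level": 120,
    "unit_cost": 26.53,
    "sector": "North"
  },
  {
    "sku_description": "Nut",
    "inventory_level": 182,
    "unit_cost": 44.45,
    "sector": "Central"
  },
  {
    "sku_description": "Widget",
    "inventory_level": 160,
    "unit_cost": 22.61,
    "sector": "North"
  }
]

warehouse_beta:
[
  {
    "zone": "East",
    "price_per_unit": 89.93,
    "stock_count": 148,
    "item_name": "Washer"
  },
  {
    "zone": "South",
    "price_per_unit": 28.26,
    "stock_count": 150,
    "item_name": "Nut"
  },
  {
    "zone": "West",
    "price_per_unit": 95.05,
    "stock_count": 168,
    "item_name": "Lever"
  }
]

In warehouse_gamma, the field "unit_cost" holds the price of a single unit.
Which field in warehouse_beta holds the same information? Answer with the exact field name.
price_per_unit

In warehouse_gamma, "unit_cost" holds the price of a single unit.
The fields in warehouse_beta are: "zone", "price_per_unit", "stock_count", "item_name".
"price_per_unit" is the match: the name refers to the same concept and its values are decimal currency amounts (e.g. 89.93, 28.26).
The other fields ("zone", "stock_count", "item_name") hold different kinds of data.

So "unit_cost" in warehouse_gamma corresponds to "price_per_unit" in warehouse_beta.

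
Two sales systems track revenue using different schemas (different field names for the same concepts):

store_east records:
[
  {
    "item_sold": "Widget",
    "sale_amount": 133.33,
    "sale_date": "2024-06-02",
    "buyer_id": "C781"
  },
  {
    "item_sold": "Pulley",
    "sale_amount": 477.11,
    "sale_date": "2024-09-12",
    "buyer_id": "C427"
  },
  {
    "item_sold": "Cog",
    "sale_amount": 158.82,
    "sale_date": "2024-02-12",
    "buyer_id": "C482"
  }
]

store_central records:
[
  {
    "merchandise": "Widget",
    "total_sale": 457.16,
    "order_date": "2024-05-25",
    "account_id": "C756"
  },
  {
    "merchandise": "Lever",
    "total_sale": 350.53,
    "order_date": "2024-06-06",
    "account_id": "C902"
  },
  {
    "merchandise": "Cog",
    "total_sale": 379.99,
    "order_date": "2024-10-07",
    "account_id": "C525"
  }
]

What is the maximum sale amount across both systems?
477.11

Reconcile: "sale_amount" (store_east) = "total_sale" (store_central) = sale amount

Maximum in store_east: 477.11
Maximum in store_central: 457.16

Overall maximum: max(477.11, 457.16) = 477.11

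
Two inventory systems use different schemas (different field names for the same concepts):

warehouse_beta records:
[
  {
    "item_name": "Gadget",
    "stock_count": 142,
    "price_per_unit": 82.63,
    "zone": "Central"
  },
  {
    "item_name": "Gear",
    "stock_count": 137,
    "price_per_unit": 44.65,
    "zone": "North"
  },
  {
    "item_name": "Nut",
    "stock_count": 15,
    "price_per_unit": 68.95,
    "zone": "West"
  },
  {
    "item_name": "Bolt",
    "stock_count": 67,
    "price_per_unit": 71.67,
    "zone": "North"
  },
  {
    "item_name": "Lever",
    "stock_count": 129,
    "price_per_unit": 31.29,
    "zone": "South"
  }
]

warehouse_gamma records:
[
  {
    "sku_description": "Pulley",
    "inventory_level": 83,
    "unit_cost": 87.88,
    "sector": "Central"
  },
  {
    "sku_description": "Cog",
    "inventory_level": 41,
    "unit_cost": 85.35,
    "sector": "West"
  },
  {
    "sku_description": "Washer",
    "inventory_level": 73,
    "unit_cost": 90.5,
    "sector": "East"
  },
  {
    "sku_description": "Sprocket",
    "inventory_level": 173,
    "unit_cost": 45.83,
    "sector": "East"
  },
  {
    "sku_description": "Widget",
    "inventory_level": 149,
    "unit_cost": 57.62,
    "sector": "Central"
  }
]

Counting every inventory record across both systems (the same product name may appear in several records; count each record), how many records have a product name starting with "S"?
1

Schema mapping: "item_name" (warehouse_beta) = "sku_description" (warehouse_gamma) = product name

Records with product name starting with "S" in warehouse_beta: 0
Records with product name starting with "S" in warehouse_gamma: 1

Total: 0 + 1 = 1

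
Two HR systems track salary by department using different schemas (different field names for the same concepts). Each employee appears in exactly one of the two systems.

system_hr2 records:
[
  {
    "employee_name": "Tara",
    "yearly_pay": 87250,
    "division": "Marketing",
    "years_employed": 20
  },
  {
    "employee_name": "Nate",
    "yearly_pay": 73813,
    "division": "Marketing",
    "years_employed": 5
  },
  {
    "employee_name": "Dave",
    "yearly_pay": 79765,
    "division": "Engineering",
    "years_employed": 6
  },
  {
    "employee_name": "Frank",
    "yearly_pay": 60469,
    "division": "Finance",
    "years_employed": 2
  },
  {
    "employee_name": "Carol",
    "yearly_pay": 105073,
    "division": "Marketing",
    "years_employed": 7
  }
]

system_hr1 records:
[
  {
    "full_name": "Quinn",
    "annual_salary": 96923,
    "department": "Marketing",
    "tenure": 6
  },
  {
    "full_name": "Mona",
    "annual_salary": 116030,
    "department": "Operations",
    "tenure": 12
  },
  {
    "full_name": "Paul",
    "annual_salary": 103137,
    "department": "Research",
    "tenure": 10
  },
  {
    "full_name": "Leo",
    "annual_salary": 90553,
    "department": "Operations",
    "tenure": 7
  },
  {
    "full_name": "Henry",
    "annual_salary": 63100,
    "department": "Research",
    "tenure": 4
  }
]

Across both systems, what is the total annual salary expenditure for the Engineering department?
79765

Schema mappings:
- "division" (system_hr2) = "department" (system_hr1) = department
- "yearly_pay" (system_hr2) = "annual_salary" (system_hr1) = salary

Engineering salaries from system_hr2: 79765
Engineering salaries from system_hr1: 0

Total: 79765 + 0 = 79765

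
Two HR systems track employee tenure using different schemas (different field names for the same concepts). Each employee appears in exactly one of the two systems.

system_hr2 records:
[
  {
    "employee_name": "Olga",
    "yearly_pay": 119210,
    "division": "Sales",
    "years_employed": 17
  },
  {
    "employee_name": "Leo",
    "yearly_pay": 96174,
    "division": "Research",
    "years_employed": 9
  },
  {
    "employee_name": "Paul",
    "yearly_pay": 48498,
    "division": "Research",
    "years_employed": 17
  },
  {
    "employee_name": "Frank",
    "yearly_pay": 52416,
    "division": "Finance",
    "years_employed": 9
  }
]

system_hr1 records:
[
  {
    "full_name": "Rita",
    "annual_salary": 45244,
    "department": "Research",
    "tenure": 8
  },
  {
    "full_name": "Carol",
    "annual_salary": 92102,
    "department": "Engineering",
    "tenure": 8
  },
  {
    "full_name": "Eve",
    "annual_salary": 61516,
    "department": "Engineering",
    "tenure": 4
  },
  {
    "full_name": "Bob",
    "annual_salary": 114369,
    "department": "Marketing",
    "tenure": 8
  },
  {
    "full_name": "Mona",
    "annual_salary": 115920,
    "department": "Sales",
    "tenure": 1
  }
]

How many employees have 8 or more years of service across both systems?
7

Reconcile schemas: "years_employed" (system_hr2) = "tenure" (system_hr1) = years of service

From system_hr2: 4 employees with >= 8 years
From system_hr1: 3 employees with >= 8 years

Total: 4 + 3 = 7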